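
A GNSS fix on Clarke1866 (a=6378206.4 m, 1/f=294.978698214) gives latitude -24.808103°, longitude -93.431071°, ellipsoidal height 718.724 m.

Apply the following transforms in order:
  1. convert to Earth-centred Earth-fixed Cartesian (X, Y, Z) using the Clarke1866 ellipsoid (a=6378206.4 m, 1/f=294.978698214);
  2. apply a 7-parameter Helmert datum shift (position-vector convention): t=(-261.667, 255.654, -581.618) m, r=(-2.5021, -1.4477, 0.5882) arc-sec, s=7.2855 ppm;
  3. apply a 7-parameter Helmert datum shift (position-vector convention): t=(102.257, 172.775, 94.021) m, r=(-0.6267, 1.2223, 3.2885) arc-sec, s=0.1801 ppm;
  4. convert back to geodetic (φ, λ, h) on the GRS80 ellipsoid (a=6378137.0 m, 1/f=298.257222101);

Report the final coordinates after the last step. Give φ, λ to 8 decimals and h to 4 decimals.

φ=-24.81118086°, λ=-93.43176885°, h=618.7670 m

start: φ=-24.808103°, λ=-93.431071°, h=718.724 m
→ ECEF (a=6378206.400, f=1/294.978698214): X=-346740.7455, Y=-5783333.5376, Z=-2659943.3482
→ Helmert 7p (PV): X=-346969.7770, Y=-5783153.2736, Z=-2660476.6235
→ Helmert 7p (PV): X=-346791.1468, Y=-5782995.1553, Z=-2660363.4544
→ geod (Bowring, a=6378137.000): φ=-24.81118086°, λ=-93.43176885°, h=618.7670 m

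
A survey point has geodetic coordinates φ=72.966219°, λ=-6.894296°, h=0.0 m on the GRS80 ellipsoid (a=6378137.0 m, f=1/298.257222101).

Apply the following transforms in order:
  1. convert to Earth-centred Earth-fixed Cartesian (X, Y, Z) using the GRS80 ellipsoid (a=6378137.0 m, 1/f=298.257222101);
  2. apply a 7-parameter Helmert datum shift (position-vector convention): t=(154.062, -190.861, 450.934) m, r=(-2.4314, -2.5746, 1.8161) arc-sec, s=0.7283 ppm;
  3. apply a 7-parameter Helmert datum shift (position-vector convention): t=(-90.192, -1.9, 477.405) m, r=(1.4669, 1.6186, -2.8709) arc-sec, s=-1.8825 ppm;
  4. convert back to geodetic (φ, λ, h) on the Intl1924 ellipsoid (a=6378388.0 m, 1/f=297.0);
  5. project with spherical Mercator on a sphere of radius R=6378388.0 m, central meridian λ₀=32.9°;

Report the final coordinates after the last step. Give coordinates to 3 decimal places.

start: φ=72.966219°, λ=-6.894296°, h=0.000 m
→ ECEF (a=6378137.000, f=1/298.257222101): X=1860574.9410, Y=-224966.3704, Z=6076138.9058
→ Helmert 7p (PV): X=1860656.4964, Y=-225069.3893, Z=6076620.1407
→ Helmert 7p (PV): X=1860607.3534, Y=-225139.9783, Z=6077069.9049
→ geod (Bowring, a=6378388.000): φ=72.96866801°, λ=-6.89944607°, h=738.2005 m
→ merc (R=6378388.0, λ₀=32.9°): E=-4430628.4231, N=12112035.6564

E=-4430628.423 m, N=12112035.656 m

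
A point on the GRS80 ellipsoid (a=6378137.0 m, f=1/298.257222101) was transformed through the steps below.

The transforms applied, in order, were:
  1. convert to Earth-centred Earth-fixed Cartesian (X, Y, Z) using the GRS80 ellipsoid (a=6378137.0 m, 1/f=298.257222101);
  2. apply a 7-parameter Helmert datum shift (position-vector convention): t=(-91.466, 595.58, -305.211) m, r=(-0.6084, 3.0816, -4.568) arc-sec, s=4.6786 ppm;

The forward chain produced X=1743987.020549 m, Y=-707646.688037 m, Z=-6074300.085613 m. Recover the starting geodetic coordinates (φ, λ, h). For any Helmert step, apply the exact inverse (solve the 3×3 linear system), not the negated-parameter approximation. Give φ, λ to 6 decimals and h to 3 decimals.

φ=-72.889012°, λ=-22.098468°, h=348.504 m

start: X=1743987.0205, Y=-707646.6880, Z=-6074300.0856 m
→ Helmert⁻¹: X=1744176.7552, Y=-708182.4117, Z=-6073942.4878
→ geod (Bowring, a=6378137.000): φ=-72.88901200°, λ=-22.09846800°, h=348.5040 m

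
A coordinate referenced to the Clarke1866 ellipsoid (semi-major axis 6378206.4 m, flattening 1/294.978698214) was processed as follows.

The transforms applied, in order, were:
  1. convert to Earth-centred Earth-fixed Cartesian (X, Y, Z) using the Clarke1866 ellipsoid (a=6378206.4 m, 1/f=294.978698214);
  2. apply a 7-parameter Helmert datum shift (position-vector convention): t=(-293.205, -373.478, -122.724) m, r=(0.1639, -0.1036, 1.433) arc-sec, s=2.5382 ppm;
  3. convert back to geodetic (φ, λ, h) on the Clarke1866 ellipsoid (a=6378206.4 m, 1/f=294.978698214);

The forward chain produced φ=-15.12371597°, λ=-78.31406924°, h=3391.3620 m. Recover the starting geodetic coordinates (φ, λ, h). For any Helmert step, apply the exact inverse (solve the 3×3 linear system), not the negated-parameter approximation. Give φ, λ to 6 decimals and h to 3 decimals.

start: φ=-15.123716°, λ=-78.314069°, h=3391.362 m
→ ECEF (a=6378206.400, f=1/294.978698214): X=1248091.2390, Y=-6034266.1676, Z=-1654102.3023
→ Helmert⁻¹: X=1248338.5249, Y=-6033887.3613, Z=-1653971.2126
→ geod (Bowring, a=6378206.400): φ=-15.12332900°, λ=-78.31110400°, h=3047.4140 m

φ=-15.123329°, λ=-78.311104°, h=3047.414 m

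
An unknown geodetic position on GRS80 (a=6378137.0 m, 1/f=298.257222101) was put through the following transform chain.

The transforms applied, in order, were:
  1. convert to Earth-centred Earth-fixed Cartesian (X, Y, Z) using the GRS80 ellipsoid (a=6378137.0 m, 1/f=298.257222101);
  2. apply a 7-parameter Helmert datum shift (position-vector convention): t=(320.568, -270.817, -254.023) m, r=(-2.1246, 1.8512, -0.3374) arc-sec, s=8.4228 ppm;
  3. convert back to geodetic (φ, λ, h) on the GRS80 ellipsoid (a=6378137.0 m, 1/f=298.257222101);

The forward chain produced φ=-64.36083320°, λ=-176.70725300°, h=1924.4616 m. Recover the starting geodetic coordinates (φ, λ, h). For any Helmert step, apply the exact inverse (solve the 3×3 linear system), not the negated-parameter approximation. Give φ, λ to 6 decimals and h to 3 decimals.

start: φ=-64.360833°, λ=-176.707253°, h=1924.462 m
→ ECEF (a=6378137.000, f=1/298.257222101): X=-2763635.0323, Y=-158999.1877, Z=-5728969.7452
→ Helmert⁻¹: X=-2763880.6464, Y=-158672.5472, Z=-5728693.9106
→ geod (Bowring, a=6378137.000): φ=-64.35793200°, λ=-176.71429400°, h=1773.7880 m

φ=-64.357932°, λ=-176.714294°, h=1773.788 m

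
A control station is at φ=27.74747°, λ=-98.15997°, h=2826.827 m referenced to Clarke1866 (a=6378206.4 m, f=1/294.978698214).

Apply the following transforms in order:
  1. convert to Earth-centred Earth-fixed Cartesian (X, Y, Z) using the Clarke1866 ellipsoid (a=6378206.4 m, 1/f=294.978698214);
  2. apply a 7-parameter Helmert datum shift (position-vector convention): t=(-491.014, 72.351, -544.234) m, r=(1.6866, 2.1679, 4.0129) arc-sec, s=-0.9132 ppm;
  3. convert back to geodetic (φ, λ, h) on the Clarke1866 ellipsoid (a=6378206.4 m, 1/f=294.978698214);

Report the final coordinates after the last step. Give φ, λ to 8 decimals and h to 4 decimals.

start: φ=27.747470°, λ=-98.159970°, h=2826.827 m
→ ECEF (a=6378206.400, f=1/294.978698214): X=-802146.6790, Y=-5594195.2635, Z=2952918.6447
→ Helmert 7p (PV): X=-802497.0891, Y=-5594157.5554, Z=2952334.4019
→ geod (Bowring, a=6378206.400): φ=27.74275358°, λ=-98.16354085°, h=2565.8320 m

φ=27.74275358°, λ=-98.16354085°, h=2565.8320 m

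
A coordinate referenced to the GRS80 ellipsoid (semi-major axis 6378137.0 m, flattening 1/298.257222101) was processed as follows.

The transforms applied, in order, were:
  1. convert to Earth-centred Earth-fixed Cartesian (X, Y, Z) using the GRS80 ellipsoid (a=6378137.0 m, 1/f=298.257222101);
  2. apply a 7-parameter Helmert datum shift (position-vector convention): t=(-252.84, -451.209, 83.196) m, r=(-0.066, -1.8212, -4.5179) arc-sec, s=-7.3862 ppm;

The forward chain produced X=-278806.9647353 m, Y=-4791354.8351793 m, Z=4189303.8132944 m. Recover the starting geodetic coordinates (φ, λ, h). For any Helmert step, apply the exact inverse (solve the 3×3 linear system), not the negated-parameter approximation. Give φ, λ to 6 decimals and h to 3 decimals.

start: X=-278806.9647, Y=-4791354.8352, Z=4189303.8133 m
→ Helmert⁻¹: X=-278414.2555, Y=-4790946.4517, Z=4189252.4852
→ geod (Bowring, a=6378137.000): φ=41.30963000°, λ=-93.32586500°, h=1421.7100 m

φ=41.309630°, λ=-93.325865°, h=1421.710 m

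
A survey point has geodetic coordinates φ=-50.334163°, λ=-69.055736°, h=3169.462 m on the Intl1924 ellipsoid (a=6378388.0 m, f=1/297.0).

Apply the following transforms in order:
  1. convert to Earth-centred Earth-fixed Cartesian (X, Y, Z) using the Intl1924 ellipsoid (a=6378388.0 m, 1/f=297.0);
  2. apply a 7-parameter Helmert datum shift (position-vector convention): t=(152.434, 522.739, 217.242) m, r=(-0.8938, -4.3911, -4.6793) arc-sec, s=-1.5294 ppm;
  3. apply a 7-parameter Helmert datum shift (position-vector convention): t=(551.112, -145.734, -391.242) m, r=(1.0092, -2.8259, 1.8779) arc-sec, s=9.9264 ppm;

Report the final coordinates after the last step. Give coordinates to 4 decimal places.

X=1459820.4051 m, Y=-3811537.9635 m, Z=-4889298.2670 m

start: φ=-50.334163°, λ=-69.055736°, h=3169.462 m
→ ECEF (a=6378388.000, f=1/297.0): X=1458985.3187, Y=-3811865.8857, Z=-4889132.1360
→ Helmert 7p (PV): X=1459153.1287, Y=-3811391.6010, Z=-4888859.8390
→ Helmert 7p (PV): X=1459820.4051, Y=-3811537.9635, Z=-4889298.2670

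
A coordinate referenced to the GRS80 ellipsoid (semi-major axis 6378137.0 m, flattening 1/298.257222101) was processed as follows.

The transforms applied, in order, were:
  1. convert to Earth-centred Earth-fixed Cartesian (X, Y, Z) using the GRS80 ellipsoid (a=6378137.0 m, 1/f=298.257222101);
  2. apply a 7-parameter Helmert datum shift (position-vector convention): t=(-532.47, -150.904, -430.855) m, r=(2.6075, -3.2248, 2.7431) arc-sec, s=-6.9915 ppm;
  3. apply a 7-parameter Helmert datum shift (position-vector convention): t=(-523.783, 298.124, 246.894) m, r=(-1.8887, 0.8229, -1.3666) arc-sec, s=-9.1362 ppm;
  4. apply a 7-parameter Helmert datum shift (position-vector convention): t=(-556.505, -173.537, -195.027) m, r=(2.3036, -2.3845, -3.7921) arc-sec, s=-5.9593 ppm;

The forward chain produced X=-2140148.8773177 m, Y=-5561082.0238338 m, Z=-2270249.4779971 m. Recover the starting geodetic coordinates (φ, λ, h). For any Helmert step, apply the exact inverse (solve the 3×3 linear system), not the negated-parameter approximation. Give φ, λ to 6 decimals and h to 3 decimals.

start: X=-2140148.8773, Y=-5561082.0238, Z=-2270249.4780 m
→ Helmert⁻¹: X=-2139529.1277, Y=-5561006.3121, Z=-2269981.1390
→ Helmert⁻¹: X=-2138978.9833, Y=-5561348.6290, Z=-2270308.2314
→ Helmert⁻¹: X=-2138570.9093, Y=-5561236.8593, Z=-2269789.5089
→ geod (Bowring, a=6378137.000): φ=-20.98260200°, λ=-111.03422300°, h=538.7180 m

φ=-20.982602°, λ=-111.034223°, h=538.718 m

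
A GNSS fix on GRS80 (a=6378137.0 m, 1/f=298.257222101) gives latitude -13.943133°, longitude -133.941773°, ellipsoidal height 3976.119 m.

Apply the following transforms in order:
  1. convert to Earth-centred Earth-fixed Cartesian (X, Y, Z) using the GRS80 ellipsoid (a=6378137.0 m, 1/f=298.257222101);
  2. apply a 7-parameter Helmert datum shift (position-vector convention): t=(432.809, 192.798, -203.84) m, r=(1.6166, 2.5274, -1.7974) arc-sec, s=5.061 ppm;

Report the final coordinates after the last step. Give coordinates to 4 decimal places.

X=-4298711.4213 m, Y=-4460655.7350 m, Z=-1528028.1937 m

start: φ=-13.943133°, λ=-133.941773°, h=3976.119 m
→ ECEF (a=6378137.000, f=1/298.257222101): X=-4299064.8794, Y=-4460875.3934, Z=-1527834.3365
→ Helmert 7p (PV): X=-4298711.4213, Y=-4460655.7350, Z=-1528028.1937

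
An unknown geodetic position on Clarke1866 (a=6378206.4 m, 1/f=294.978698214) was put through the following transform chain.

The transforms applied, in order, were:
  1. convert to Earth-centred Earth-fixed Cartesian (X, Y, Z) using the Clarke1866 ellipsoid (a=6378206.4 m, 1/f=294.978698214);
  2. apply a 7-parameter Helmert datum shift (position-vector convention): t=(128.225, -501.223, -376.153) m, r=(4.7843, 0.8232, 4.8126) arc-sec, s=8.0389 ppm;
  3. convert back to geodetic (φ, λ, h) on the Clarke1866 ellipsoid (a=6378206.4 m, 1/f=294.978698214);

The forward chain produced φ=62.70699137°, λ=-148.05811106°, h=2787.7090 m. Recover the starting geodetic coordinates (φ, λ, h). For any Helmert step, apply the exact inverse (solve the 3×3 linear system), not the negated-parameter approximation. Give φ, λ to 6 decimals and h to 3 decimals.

start: φ=62.706991°, λ=-148.058111°, h=2787.709 m
→ ECEF (a=6378206.400, f=1/294.978698214): X=-2489576.0928, Y=-1552151.1047, Z=5647360.2132
→ Helmert⁻¹: X=-2489743.0420, Y=-1551448.3187, Z=5647717.0142
→ geod (Bowring, a=6378206.400): φ=62.71029200°, λ=-148.07148400°, h=2999.3050 m

φ=62.710292°, λ=-148.071484°, h=2999.305 m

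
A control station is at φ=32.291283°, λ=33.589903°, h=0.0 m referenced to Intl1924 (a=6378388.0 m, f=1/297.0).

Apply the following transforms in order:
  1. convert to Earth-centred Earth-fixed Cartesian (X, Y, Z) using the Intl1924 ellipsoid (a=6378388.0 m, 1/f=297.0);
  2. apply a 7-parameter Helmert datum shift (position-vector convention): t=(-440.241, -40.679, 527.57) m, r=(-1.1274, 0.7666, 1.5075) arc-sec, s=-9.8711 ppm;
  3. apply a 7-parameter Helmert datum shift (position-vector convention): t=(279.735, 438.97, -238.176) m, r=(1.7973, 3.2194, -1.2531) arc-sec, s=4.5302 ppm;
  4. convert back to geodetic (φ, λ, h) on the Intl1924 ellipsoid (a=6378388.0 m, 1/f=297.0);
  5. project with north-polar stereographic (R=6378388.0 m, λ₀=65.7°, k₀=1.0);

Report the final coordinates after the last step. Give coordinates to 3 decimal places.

E=-3735682.684 m, N=-5953793.347 m

start: φ=32.291283°, λ=33.589903°, h=0.000 m
→ ECEF (a=6378388.000, f=1/297.0): X=4495890.8144, Y=2985920.8188, Z=3387830.4508
→ Helmert 7p (PV): X=4495396.9624, Y=2985902.0407, Z=3388291.5498
→ Helmert 7p (PV): X=4495768.0875, Y=2986297.7027, Z=3388024.5765
→ geod (Bowring, a=6378388.000): φ=32.29225074°, λ=33.59395664°, h=193.5579 m
→ stereo (R=6378388.0, λ₀=65.7°): E=-3735682.6843, N=-5953793.3474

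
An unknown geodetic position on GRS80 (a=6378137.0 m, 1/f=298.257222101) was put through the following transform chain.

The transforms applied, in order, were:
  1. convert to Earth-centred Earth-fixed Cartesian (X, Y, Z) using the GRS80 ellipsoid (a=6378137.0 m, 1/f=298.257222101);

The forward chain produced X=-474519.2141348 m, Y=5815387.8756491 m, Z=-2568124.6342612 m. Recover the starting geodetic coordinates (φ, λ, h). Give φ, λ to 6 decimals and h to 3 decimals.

start: X=-474519.2141, Y=5815387.8756, Z=-2568124.6343 m
→ geod (Bowring, a=6378137.000): φ=-23.89870200°, λ=94.66483900°, h=233.9430 m

φ=-23.898702°, λ=94.664839°, h=233.943 m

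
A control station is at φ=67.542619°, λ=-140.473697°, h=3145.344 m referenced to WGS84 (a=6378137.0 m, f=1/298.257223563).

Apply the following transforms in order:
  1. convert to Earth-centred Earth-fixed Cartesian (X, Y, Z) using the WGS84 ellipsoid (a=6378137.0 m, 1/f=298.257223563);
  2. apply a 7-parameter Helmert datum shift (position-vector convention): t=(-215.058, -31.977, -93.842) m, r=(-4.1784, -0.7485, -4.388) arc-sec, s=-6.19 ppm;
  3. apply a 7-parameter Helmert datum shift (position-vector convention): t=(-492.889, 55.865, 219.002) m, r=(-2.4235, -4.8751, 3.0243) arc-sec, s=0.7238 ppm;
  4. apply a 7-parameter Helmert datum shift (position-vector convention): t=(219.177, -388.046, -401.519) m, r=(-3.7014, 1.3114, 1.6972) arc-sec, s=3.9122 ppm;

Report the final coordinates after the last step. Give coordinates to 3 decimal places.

start: φ=67.542619°, λ=-140.473697°, h=3145.344 m
→ ECEF (a=6378137.000, f=1/298.257223563): X=-1885614.9834, Y=-1555835.4542, Z=5874701.4798
→ Helmert 7p (PV): X=-1885872.7857, Y=-1555698.6812, Z=5874595.9480
→ Helmert 7p (PV): X=-1886483.0767, Y=-1555602.5700, Z=5874792.9077
→ Helmert 7p (PV): X=-1886221.1289, Y=-1555906.8014, Z=5874454.2813

X=-1886221.129 m, Y=-1555906.801 m, Z=5874454.281 m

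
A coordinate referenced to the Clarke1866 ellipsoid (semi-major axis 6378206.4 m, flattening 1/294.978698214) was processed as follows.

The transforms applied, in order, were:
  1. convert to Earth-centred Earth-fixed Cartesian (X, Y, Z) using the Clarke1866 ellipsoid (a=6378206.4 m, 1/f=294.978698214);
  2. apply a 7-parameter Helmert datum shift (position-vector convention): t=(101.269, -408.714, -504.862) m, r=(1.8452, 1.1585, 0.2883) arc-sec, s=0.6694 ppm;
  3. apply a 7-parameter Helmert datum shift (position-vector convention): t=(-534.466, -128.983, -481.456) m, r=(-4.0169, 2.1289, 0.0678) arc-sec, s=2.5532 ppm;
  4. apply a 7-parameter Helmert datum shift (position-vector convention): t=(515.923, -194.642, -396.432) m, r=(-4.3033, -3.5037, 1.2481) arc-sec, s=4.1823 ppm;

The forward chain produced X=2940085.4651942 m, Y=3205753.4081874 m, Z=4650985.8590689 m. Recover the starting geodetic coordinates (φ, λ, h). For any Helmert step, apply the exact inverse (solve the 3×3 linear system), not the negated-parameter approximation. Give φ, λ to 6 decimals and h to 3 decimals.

φ=47.116979°, λ=47.480730°, h=2745.165 m

start: X=2940085.4652, Y=3205753.4082, Z=4650985.8591 m
→ Helmert⁻¹: X=2939655.6566, Y=3205819.8126, Z=4651379.7864
→ Helmert⁻¹: X=2940135.6559, Y=3205849.0496, Z=4651942.1433
→ Helmert⁻¹: X=2940010.7697, Y=3206293.1277, Z=4652431.7209
→ geod (Bowring, a=6378206.400): φ=47.11697900°, λ=47.48073000°, h=2745.1650 m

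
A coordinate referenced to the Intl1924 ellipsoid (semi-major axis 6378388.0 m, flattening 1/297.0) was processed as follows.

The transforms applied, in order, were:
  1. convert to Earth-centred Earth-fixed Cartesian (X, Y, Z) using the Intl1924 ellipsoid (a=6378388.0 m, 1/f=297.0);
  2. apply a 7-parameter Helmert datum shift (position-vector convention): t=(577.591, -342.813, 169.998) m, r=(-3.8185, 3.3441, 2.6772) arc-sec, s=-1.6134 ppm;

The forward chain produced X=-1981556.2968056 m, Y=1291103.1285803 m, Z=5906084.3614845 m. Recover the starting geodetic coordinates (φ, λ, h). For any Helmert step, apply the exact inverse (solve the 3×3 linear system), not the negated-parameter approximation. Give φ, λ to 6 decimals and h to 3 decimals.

start: X=-1981556.2968, Y=1291103.1286, Z=5906084.3615 m
→ Helmert⁻¹: X=-1982216.0752, Y=1291364.4193, Z=5905915.6616
→ geod (Bowring, a=6378388.000): φ=68.30328000°, λ=146.91675800°, h=2257.0440 m

φ=68.303280°, λ=146.916758°, h=2257.044 m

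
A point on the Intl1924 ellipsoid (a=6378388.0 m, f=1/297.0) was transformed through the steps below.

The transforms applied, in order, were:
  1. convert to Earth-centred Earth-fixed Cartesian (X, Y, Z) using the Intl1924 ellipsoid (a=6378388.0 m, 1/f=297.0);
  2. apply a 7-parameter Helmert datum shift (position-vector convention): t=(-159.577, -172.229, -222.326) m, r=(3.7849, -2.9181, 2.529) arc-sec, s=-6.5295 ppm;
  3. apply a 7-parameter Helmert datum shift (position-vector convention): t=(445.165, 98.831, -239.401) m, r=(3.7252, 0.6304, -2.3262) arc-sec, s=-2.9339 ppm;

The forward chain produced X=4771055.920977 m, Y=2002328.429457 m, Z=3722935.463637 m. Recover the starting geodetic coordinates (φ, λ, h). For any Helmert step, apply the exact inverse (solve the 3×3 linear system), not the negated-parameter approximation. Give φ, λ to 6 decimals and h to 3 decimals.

start: X=4771055.9210, Y=2002328.4295, Z=3722935.4636 m
→ Helmert⁻¹: X=4770590.7915, Y=2002356.5157, Z=3723164.2052
→ Helmert⁻¹: X=4770858.7474, Y=2002551.6467, Z=3723306.6019
→ geod (Bowring, a=6378388.000): φ=35.92229600°, λ=22.77006200°, h=3468.6460 m

φ=35.922296°, λ=22.770062°, h=3468.646 m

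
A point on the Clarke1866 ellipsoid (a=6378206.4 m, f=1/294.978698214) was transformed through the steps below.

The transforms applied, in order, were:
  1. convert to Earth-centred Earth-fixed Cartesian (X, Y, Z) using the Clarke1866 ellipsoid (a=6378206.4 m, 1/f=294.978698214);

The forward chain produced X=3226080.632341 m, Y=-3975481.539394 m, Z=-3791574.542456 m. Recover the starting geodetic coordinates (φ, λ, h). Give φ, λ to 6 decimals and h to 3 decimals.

start: X=3226080.6323, Y=-3975481.5394, Z=-3791574.5425 m
→ geod (Bowring, a=6378206.400): φ=-36.70901000°, λ=-50.94086700°, h=355.4550 m

φ=-36.709010°, λ=-50.940867°, h=355.455 m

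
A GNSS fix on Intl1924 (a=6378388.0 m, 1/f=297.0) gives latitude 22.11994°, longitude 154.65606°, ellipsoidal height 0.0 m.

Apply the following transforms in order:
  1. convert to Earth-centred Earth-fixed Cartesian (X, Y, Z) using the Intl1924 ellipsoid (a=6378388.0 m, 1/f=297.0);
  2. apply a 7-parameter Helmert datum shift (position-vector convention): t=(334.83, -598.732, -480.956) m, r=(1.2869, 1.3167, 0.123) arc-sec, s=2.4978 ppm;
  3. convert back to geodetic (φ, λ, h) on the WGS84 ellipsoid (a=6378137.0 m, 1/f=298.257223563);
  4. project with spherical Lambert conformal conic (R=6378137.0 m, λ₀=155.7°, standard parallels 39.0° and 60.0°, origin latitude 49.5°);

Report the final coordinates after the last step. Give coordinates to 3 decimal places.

start: φ=22.119940°, λ=154.656060°, h=0.000 m
→ ECEF (a=6378388.000, f=1/297.0): X=-5342763.4965, Y=2530527.4323, Z=2386752.4259
→ Helmert 7p (PV): X=-5342428.2847, Y=2529916.9439, Z=2386327.3255
→ geod (Bowring, a=6378137.000): φ=22.11772788°, λ=154.66001702°, h=-444.7078 m
→ lcc (R=6378137.0, λ₀=155.7°): E=-117068.8824, N=-3107629.8409

E=-117068.882 m, N=-3107629.841 m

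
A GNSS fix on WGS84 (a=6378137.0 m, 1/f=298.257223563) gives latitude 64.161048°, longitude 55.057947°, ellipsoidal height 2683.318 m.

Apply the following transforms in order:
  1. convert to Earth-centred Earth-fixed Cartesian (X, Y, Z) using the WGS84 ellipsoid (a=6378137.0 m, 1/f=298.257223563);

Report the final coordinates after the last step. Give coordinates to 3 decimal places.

start: φ=64.161048°, λ=55.057947°, h=2683.318 m
→ ECEF (a=6378137.000, f=1/298.257223563): X=1597166.6704, Y=2285907.4380, Z=5719977.5480

X=1597166.670 m, Y=2285907.438 m, Z=5719977.548 m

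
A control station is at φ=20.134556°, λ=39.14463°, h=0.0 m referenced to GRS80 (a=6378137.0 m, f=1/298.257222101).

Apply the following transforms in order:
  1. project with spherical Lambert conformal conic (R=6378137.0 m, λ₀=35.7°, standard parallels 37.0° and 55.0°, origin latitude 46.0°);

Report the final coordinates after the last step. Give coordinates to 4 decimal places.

E=390553.9301 m, N=-2929593.9177 m

start: φ=20.134556°, λ=39.144630°, h=0.000 m
→ lcc (R=6378137.0, λ₀=35.7°): E=390553.9301, N=-2929593.9177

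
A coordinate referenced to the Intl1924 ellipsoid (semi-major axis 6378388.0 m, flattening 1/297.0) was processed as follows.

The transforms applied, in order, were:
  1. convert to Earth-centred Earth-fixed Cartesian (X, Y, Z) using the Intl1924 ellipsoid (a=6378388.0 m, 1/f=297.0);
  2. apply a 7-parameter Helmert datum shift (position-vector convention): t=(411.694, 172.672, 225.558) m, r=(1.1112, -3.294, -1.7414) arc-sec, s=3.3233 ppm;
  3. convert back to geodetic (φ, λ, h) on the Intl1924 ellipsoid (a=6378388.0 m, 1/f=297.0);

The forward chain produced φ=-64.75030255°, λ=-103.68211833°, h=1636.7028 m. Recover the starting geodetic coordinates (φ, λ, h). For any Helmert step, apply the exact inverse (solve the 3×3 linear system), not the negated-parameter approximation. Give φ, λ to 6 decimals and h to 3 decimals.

start: φ=-64.750303°, λ=-103.682118°, h=1636.703 m
→ ECEF (a=6378388.000, f=1/297.0): X=-645504.0402, Y=-2651560.1374, Z=-5747499.3009
→ Helmert⁻¹: X=-645982.9891, Y=-2651760.4149, Z=-5747681.1557
→ geod (Bowring, a=6378388.000): φ=-64.74850100°, λ=-103.69089300°, h=1932.5310 m

φ=-64.748501°, λ=-103.690893°, h=1932.531 m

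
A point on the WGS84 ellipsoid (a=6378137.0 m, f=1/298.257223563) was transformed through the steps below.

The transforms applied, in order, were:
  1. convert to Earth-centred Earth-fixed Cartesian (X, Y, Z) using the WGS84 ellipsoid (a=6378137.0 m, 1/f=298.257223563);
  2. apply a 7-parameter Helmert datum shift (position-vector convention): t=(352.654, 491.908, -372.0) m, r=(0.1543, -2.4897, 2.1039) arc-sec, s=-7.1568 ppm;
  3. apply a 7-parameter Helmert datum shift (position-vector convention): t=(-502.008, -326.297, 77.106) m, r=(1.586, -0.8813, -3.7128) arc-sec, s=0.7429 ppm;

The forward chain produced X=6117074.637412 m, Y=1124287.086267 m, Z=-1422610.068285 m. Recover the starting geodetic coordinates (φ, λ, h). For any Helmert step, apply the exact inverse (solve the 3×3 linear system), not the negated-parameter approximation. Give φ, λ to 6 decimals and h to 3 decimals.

φ=-12.965817°, λ=10.413069°, h=3180.283 m

start: X=6117074.6374, Y=1124287.0863, Z=-1422610.0683 m
→ Helmert⁻¹: X=6117545.7769, Y=1124711.7251, Z=-1422720.9037
→ Helmert⁻¹: X=6117231.1998, Y=1124164.4032, Z=-1422433.7616
→ geod (Bowring, a=6378137.000): φ=-12.96581700°, λ=10.41306900°, h=3180.2830 m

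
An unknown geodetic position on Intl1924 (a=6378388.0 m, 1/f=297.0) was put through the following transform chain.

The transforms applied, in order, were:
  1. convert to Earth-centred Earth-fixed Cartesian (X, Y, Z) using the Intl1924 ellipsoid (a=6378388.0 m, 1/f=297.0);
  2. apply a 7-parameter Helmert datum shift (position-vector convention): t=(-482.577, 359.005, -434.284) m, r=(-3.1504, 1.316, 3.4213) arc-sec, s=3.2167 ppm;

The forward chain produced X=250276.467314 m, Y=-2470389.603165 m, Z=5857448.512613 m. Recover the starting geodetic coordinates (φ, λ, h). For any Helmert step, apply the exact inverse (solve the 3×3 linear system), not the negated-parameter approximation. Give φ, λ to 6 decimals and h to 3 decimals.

start: X=250276.4673, Y=-2470389.6032, Z=5857448.5126 m
→ Helmert⁻¹: X=250679.8803, Y=-2470834.2885, Z=5857827.8145
→ geod (Bowring, a=6378388.000): φ=67.16323300°, λ=-84.20684700°, h=2377.3290 m

φ=67.163233°, λ=-84.206847°, h=2377.329 m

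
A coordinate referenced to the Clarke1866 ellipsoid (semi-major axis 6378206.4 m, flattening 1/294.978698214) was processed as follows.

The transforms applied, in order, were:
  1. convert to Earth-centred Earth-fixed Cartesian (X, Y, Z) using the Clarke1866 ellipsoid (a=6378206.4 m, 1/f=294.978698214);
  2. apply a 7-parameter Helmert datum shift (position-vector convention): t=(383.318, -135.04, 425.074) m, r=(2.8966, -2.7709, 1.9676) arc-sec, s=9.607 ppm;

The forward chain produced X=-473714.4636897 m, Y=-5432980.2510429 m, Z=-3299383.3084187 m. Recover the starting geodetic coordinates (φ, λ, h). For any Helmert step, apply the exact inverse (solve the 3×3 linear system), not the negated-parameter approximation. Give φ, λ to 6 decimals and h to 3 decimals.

start: X=-473714.4637, Y=-5432980.2510, Z=-3299383.3084 m
→ Helmert⁻¹: X=-474189.3790, Y=-5432834.8328, Z=-3299694.0174
→ geod (Bowring, a=6378206.400): φ=-31.34907500°, λ=-94.98825600°, h=1661.1770 m

φ=-31.349075°, λ=-94.988256°, h=1661.177 m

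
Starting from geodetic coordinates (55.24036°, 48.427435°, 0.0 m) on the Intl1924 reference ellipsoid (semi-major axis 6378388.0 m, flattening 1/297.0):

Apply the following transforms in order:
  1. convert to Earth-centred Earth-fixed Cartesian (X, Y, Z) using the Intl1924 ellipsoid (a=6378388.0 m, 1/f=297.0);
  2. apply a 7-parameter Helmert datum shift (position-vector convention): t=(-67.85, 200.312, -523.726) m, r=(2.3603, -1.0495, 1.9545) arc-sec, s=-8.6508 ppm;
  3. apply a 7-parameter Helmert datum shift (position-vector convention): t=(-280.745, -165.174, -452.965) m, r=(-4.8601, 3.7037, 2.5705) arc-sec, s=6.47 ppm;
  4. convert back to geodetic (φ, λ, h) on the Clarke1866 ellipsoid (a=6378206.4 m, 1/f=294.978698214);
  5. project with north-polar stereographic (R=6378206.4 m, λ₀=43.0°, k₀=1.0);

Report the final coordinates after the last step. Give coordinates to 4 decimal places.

E=378073.7902 m, N=-3975143.6612 m

start: φ=55.240360°, λ=48.427435°, h=0.000 m
→ ECEF (a=6378388.000, f=1/297.0): X=2418586.6274, Y=2726748.3653, Z=5216792.1507
→ Helmert 7p (PV): X=2418445.4737, Y=2726888.3108, Z=5216266.8033
→ Helmert 7p (PV): X=2418240.0571, Y=2726893.8277, Z=5215739.9090
→ geod (Bowring, a=6378206.400): φ=55.23709945°, λ=48.43302827°, h=-653.1205 m
→ stereo (R=6378206.4, λ₀=43.0°): E=378073.7902, N=-3975143.6612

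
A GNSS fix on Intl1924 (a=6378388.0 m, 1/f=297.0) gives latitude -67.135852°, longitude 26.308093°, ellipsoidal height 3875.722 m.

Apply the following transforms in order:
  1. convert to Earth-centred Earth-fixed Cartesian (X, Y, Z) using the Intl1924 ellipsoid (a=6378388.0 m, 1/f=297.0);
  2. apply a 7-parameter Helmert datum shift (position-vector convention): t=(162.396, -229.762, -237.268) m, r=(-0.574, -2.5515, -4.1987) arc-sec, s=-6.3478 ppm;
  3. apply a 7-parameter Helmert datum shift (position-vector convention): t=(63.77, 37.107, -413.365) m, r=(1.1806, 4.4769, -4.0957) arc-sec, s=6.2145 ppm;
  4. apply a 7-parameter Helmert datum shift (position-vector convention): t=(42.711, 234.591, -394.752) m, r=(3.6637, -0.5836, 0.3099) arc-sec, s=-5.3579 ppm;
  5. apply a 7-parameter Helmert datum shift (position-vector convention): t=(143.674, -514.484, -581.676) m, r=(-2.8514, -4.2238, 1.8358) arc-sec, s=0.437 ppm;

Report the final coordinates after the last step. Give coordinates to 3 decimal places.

start: φ=-67.135852°, λ=26.308093°, h=3875.722 m
→ ECEF (a=6378388.000, f=1/297.0): X=2229330.3680, Y=1102195.5302, Z=-5858022.1695
→ Helmert 7p (PV): X=2229573.5121, Y=1101897.0902, Z=-5858197.7424
→ Helmert 7p (PV): X=2229545.8669, Y=1101930.3040, Z=-5858689.5986
→ Helmert 7p (PV): X=2229591.5530, Y=1102266.4029, Z=-5859027.0796
→ Helmert 7p (PV): X=2229846.3696, Y=1101691.2493, Z=-5859580.8971

X=2229846.370 m, Y=1101691.249 m, Z=-5859580.897 m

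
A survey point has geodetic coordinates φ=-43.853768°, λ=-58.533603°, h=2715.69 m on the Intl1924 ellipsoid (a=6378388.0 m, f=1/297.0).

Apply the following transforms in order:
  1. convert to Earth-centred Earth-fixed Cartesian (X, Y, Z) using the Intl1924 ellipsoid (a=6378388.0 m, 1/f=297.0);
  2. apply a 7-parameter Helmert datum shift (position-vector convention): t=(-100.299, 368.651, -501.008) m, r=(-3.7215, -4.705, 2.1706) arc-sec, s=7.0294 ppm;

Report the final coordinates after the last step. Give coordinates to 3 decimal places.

X=2405906.828 m, Y=-3930874.303 m, Z=-4398754.765 m

start: φ=-43.853768°, λ=-58.533603°, h=2715.690 m
→ ECEF (a=6378388.000, f=1/297.0): X=2405848.5165, Y=-3931161.2812, Z=-4398348.6463
→ Helmert 7p (PV): X=2405906.8277, Y=-3930874.3032, Z=-4398754.7653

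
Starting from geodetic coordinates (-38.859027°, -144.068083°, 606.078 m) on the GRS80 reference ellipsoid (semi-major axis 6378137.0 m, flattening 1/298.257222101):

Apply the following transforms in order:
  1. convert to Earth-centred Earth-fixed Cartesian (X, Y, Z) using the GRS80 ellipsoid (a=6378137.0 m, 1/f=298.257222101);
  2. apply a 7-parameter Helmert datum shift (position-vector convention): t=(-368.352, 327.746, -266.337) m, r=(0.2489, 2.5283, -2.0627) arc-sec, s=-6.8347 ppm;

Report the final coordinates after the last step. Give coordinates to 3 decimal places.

start: φ=-38.859027°, λ=-144.068083°, h=606.078 m
→ ECEF (a=6378137.000, f=1/298.257222101): X=-4027224.7510, Y=-2918644.8524, Z=-3980522.8448
→ Helmert 7p (PV): X=-4027643.5563, Y=-2918252.0821, Z=-3980716.1345

X=-4027643.556 m, Y=-2918252.082 m, Z=-3980716.134 m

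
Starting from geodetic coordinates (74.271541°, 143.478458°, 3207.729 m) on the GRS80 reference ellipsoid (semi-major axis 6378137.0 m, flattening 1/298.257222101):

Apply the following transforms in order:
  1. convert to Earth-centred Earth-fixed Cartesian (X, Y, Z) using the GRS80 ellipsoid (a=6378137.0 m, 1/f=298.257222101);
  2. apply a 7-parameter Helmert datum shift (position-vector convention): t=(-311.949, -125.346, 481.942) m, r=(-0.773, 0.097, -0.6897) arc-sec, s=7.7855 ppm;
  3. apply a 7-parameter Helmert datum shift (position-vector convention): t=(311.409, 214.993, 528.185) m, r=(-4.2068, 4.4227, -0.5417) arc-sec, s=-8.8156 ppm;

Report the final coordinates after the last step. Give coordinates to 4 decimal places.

X=-1394349.5347 m, Y=1032925.1324 m, Z=6121320.3395 m

start: φ=74.271541°, λ=143.478458°, h=3207.729 m
→ ECEF (a=6378137.000, f=1/298.257222101): X=-1394490.7179, Y=1032680.4515, Z=6120310.8887
→ Helmert 7p (PV): X=-1394807.1925, Y=1032590.7450, Z=6120837.2661
→ Helmert 7p (PV): X=-1394349.5347, Y=1032925.1324, Z=6121320.3395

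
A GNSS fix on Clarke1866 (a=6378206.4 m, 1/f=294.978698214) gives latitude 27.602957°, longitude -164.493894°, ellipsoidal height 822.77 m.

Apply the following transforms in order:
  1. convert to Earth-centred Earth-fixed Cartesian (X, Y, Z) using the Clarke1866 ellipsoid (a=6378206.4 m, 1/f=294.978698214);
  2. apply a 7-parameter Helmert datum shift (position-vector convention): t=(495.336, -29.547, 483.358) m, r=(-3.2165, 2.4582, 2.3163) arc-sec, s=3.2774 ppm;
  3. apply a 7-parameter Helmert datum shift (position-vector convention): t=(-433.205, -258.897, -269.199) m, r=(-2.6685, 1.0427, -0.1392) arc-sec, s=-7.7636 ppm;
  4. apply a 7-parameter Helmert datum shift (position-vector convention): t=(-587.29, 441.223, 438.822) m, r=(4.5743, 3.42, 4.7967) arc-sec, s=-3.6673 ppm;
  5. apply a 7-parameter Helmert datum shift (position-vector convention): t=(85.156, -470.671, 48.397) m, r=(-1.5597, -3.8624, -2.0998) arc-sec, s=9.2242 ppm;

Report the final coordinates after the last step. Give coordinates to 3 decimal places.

X=-5451537.234 m, Y=-1512776.475 m, Z=2938608.721 m

start: φ=27.602957°, λ=-164.493894°, h=822.770 m
→ ECEF (a=6378206.400, f=1/294.978698214): X=-5451170.6835, Y=-1512369.0518, Z=2937802.3371
→ Helmert 7p (PV): X=-5450641.2177, Y=-1512418.9585, Z=2938383.8730
→ Helmert 7p (PV): X=-5451018.2729, Y=-1512624.4210, Z=2938138.9816
→ Helmert 7p (PV): X=-5451501.6803, Y=-1512369.5724, Z=2938623.8644
→ Helmert 7p (PV): X=-5451537.2338, Y=-1512776.4753, Z=2938608.7213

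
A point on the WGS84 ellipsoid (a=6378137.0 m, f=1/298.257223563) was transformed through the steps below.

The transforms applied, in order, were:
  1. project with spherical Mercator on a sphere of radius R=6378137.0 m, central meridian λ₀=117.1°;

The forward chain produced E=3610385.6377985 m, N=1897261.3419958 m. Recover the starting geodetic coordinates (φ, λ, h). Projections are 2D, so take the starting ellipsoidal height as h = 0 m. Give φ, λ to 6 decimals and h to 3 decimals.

φ=16.797464°, λ=149.532646°, h=0.000 m

start: E=3610385.6378, N=1897261.3420 m
→ merc⁻¹: φ=16.79746400°, λ=149.53264600°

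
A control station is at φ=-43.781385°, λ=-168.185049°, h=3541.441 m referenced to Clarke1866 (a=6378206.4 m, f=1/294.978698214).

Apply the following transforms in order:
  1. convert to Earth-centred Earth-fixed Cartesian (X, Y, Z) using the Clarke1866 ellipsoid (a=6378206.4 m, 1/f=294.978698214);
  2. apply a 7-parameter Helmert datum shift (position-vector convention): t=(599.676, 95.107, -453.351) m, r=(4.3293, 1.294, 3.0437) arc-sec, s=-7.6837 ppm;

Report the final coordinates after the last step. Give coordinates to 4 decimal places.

start: φ=-43.781385°, λ=-168.185049°, h=3541.441 m
→ ECEF (a=6378206.400, f=1/294.978698214): X=-4517232.2492, Y=-944929.2414, Z=-4392834.5724
→ Helmert 7p (PV): X=-4516611.4789, Y=-944801.3302, Z=-4393245.6645

X=-4516611.4789 m, Y=-944801.3302 m, Z=-4393245.6645 m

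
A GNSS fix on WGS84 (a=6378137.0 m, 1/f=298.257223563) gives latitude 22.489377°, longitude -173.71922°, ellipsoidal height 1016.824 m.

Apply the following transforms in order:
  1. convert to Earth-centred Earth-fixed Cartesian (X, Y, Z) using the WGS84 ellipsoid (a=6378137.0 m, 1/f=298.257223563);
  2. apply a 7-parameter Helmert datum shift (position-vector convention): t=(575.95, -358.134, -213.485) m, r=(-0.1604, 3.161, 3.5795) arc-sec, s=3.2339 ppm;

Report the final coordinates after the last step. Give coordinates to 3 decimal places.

start: φ=22.489377°, λ=-173.719220°, h=1016.824 m
→ ECEF (a=6378137.000, f=1/298.257223563): X=-5861515.4342, Y=-645127.1779, Z=2424959.0702
→ Helmert 7p (PV): X=-5860910.0817, Y=-645587.2329, Z=2424843.7567

X=-5860910.082 m, Y=-645587.233 m, Z=2424843.757 m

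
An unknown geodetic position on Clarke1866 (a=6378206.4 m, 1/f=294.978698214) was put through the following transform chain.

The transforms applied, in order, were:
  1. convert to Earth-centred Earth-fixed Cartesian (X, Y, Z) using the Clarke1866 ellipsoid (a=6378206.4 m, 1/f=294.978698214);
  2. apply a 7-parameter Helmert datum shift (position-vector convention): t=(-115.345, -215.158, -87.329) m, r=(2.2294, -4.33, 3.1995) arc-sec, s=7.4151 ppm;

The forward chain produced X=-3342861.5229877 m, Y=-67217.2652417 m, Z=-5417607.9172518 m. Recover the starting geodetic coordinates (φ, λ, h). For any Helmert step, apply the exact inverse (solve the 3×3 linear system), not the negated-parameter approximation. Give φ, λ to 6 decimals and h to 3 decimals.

φ=-58.491570°, λ=-178.851640°, h=3584.816 m

start: X=-3342861.5230, Y=-67217.2652, Z=-5417607.9173 m
→ Helmert⁻¹: X=-3342836.1554, Y=-67008.3114, Z=-5417409.5186
→ geod (Bowring, a=6378206.400): φ=-58.49157000°, λ=-178.85164000°, h=3584.8160 m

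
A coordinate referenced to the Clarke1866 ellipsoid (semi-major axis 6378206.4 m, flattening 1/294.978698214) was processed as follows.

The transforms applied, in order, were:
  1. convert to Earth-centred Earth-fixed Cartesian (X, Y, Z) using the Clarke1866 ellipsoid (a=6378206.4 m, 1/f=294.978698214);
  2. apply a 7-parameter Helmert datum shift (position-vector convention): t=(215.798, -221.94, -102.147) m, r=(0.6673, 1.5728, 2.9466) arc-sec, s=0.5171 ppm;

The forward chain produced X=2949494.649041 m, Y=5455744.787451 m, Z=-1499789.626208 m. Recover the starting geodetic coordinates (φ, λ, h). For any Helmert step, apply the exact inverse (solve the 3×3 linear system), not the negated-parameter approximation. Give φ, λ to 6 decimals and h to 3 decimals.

start: X=2949494.6490, Y=5455744.7875, Z=-1499789.6262 m
→ Helmert⁻¹: X=2949366.7019, Y=5455916.9212, Z=-1499681.8651
→ geod (Bowring, a=6378206.400): φ=-13.68248600°, λ=61.60517300°, h=3811.8260 m

φ=-13.682486°, λ=61.605173°, h=3811.826 m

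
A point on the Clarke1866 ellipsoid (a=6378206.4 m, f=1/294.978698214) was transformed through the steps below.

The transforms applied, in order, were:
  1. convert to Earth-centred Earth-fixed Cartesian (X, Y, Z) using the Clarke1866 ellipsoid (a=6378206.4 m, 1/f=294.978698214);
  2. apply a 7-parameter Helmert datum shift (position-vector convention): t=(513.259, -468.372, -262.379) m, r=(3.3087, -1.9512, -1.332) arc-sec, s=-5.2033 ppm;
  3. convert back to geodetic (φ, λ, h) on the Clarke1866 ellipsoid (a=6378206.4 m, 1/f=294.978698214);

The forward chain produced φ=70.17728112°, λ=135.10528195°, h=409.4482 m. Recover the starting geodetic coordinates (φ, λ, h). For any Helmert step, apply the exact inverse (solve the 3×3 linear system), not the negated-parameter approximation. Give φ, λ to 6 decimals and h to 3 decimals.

start: φ=70.177281°, λ=135.105282°, h=409.448 m
→ ECEF (a=6378206.400, f=1/294.978698214): X=-1536931.2862, Y=1531293.3658, Z=5977976.5939
→ Helmert⁻¹: X=-1537405.8849, Y=1531855.6773, Z=5978260.0505
→ geod (Bowring, a=6378206.400): φ=70.17196200°, λ=135.10360900°, h=924.7360 m

φ=70.171962°, λ=135.103609°, h=924.736 m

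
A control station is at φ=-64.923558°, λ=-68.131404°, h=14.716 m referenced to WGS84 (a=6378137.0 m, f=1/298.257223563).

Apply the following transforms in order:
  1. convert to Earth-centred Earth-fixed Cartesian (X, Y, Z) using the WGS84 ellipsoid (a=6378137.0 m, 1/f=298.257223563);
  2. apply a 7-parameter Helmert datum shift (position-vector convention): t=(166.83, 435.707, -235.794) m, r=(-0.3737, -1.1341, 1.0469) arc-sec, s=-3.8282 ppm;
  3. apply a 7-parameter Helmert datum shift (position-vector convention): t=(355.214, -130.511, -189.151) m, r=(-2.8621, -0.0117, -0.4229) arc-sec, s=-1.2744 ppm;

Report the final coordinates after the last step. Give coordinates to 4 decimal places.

X=1010230.8631 m, Y=-2515396.4771 m, Z=-5754466.6982 m

start: φ=-64.923558°, λ=-68.131404°, h=14.716 m
→ ECEF (a=6378137.000, f=1/298.257223563): X=1009674.3961, Y=-2515627.2919, Z=-5754116.1811
→ Helmert 7p (PV): X=1009881.7665, Y=-2515187.2549, Z=-5754319.8381
→ Helmert 7p (PV): X=1010230.8631, Y=-2515396.4771, Z=-5754466.6982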